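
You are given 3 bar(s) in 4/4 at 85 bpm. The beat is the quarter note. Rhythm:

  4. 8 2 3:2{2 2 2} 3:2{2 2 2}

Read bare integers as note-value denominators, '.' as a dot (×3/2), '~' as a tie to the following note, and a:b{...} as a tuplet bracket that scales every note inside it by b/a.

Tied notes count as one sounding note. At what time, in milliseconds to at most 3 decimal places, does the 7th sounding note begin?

note 7 onset = 8b = 5647.059ms

1. 0.0ms @ 0 + 1058.824ms (3/2)
2. 1058.824ms @ 3/2 + 352.941ms (1/2)
3. 1411.765ms @ 2 + 1411.765ms (2)
4. 2823.529ms @ 4 + 941.176ms (4/3)
5. 3764.706ms @ 16/3 + 941.176ms (4/3)
6. 4705.882ms @ 20/3 + 941.176ms (4/3)
7. 5647.059ms @ 8 + 941.176ms (4/3)
8. 6588.235ms @ 28/3 + 941.176ms (4/3)
9. 7529.412ms @ 32/3 + 941.176ms (4/3)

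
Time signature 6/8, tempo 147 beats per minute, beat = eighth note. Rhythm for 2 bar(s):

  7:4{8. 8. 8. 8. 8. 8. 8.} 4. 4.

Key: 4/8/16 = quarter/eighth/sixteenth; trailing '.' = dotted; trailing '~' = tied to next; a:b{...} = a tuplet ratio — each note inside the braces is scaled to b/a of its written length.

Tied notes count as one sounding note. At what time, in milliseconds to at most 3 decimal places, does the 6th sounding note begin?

note 6 onset = 30/7b = 1749.271ms

1. 0.0ms @ 0 + 349.854ms (6/7)
2. 349.854ms @ 6/7 + 349.854ms (6/7)
3. 699.708ms @ 12/7 + 349.854ms (6/7)
4. 1049.563ms @ 18/7 + 349.854ms (6/7)
5. 1399.417ms @ 24/7 + 349.854ms (6/7)
6. 1749.271ms @ 30/7 + 349.854ms (6/7)
7. 2099.125ms @ 36/7 + 349.854ms (6/7)
8. 2448.98ms @ 6 + 1224.49ms (3)
9. 3673.469ms @ 9 + 1224.49ms (3)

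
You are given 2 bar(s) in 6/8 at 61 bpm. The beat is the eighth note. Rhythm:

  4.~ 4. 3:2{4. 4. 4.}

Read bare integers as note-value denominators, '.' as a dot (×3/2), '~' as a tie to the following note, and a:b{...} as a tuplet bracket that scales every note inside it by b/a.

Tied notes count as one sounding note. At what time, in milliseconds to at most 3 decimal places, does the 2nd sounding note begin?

note 2 onset = 6b = 5901.639ms

1. 0.0ms @ 0 + 5901.639ms (6)
2. 5901.639ms @ 6 + 1967.213ms (2)
3. 7868.852ms @ 8 + 1967.213ms (2)
4. 9836.066ms @ 10 + 1967.213ms (2)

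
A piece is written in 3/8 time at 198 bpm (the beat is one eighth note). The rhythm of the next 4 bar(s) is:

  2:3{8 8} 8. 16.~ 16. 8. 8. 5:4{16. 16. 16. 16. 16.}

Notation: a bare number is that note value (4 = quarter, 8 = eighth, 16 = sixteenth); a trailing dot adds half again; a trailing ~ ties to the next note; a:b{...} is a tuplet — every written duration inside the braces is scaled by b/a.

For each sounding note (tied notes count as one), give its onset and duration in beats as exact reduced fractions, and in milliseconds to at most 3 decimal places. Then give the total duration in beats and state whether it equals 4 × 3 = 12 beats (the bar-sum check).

1) 0.0ms=0b +454.545ms=3/2b
2) 454.545ms=3/2b +454.545ms=3/2b
3) 909.091ms=3b +454.545ms=3/2b
4) 1363.636ms=9/2b +454.545ms=3/2b
5) 1818.182ms=6b +454.545ms=3/2b
6) 2272.727ms=15/2b +454.545ms=3/2b
7) 2727.273ms=9b +181.818ms=3/5b
8) 2909.091ms=48/5b +181.818ms=3/5b
9) 3090.909ms=51/5b +181.818ms=3/5b
10) 3272.727ms=54/5b +181.818ms=3/5b
11) 3454.545ms=57/5b +181.818ms=3/5b
Σ=12b of 12 (198bpm 3/8) — PASS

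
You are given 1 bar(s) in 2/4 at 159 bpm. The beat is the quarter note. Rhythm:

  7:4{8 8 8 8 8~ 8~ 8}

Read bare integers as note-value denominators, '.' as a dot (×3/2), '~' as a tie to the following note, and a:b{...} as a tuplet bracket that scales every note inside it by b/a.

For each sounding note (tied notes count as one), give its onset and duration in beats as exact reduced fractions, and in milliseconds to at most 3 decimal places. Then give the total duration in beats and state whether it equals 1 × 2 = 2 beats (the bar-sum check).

1) 0.0ms=0b +107.817ms=2/7b
2) 107.817ms=2/7b +107.817ms=2/7b
3) 215.633ms=4/7b +107.817ms=2/7b
4) 323.45ms=6/7b +107.817ms=2/7b
5) 431.267ms=8/7b +323.45ms=6/7b
Σ=2b of 2 (159bpm 2/4) — PASS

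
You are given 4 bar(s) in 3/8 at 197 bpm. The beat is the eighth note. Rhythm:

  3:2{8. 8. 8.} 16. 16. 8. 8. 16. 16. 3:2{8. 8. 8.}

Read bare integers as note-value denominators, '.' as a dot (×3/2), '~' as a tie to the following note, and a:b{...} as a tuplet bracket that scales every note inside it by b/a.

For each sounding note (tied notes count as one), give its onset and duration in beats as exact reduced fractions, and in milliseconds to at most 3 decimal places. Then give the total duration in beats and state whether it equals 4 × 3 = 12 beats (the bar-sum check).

1) 0.0ms=0b +304.569ms=1b
2) 304.569ms=1b +304.569ms=1b
3) 609.137ms=2b +304.569ms=1b
4) 913.706ms=3b +228.426ms=3/4b
5) 1142.132ms=15/4b +228.426ms=3/4b
6) 1370.558ms=9/2b +456.853ms=3/2b
7) 1827.411ms=6b +456.853ms=3/2b
8) 2284.264ms=15/2b +228.426ms=3/4b
9) 2512.69ms=33/4b +228.426ms=3/4b
10) 2741.117ms=9b +304.569ms=1b
11) 3045.685ms=10b +304.569ms=1b
12) 3350.254ms=11b +304.569ms=1b
Σ=12b of 12 (197bpm 3/8) — PASS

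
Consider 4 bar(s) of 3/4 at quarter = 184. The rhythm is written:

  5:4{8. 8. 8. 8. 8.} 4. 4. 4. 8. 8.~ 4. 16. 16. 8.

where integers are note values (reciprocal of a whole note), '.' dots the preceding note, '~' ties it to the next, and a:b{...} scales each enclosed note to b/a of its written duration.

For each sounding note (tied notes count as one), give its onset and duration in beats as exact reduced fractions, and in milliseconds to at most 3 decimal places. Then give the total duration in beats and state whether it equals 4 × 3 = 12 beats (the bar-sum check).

1) 0.0ms=0b +195.652ms=3/5b
2) 195.652ms=3/5b +195.652ms=3/5b
3) 391.304ms=6/5b +195.652ms=3/5b
4) 586.957ms=9/5b +195.652ms=3/5b
5) 782.609ms=12/5b +195.652ms=3/5b
6) 978.261ms=3b +489.13ms=3/2b
7) 1467.391ms=9/2b +489.13ms=3/2b
8) 1956.522ms=6b +489.13ms=3/2b
9) 2445.652ms=15/2b +244.565ms=3/4b
10) 2690.217ms=33/4b +733.696ms=9/4b
11) 3423.913ms=21/2b +122.283ms=3/8b
12) 3546.196ms=87/8b +122.283ms=3/8b
13) 3668.478ms=45/4b +244.565ms=3/4b
Σ=12b of 12 (184bpm 3/4) — PASS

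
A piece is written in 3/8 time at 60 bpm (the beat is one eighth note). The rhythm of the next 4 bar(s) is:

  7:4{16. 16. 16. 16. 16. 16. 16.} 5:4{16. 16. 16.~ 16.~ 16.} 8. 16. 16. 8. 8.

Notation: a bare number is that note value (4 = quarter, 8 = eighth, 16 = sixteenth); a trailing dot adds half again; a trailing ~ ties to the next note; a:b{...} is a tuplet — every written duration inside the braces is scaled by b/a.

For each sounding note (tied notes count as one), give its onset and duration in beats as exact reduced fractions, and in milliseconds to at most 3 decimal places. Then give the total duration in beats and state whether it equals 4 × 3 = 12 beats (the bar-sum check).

1) 0.0ms=0b +428.571ms=3/7b
2) 428.571ms=3/7b +428.571ms=3/7b
3) 857.143ms=6/7b +428.571ms=3/7b
4) 1285.714ms=9/7b +428.571ms=3/7b
5) 1714.286ms=12/7b +428.571ms=3/7b
6) 2142.857ms=15/7b +428.571ms=3/7b
7) 2571.429ms=18/7b +428.571ms=3/7b
8) 3000.0ms=3b +600.0ms=3/5b
9) 3600.0ms=18/5b +600.0ms=3/5b
10) 4200.0ms=21/5b +1800.0ms=9/5b
11) 6000.0ms=6b +1500.0ms=3/2b
12) 7500.0ms=15/2b +750.0ms=3/4b
13) 8250.0ms=33/4b +750.0ms=3/4b
14) 9000.0ms=9b +1500.0ms=3/2b
15) 10500.0ms=21/2b +1500.0ms=3/2b
Σ=12b of 12 (60bpm 3/8) — PASS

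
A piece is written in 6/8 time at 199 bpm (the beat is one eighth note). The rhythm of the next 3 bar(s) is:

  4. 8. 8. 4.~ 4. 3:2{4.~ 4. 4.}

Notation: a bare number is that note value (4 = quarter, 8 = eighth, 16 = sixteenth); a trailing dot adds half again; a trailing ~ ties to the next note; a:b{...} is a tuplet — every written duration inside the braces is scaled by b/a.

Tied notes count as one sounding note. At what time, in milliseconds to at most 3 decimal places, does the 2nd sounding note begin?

1. 0.0ms @ 0 + 904.523ms (3)
2. 904.523ms @ 3 + 452.261ms (3/2)
3. 1356.784ms @ 9/2 + 452.261ms (3/2)
4. 1809.045ms @ 6 + 1809.045ms (6)
5. 3618.09ms @ 12 + 1206.03ms (4)
6. 4824.121ms @ 16 + 603.015ms (2)

note 2 onset = 3b = 904.523ms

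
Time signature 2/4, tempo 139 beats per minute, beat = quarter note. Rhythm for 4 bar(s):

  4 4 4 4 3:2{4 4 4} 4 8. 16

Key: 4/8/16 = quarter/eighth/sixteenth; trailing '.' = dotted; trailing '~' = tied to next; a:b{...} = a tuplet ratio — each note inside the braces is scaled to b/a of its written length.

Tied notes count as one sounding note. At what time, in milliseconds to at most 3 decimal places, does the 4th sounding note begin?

note 4 onset = 3b = 1294.964ms

1. 0.0ms @ 0 + 431.655ms (1)
2. 431.655ms @ 1 + 431.655ms (1)
3. 863.309ms @ 2 + 431.655ms (1)
4. 1294.964ms @ 3 + 431.655ms (1)
5. 1726.619ms @ 4 + 287.77ms (2/3)
6. 2014.388ms @ 14/3 + 287.77ms (2/3)
7. 2302.158ms @ 16/3 + 287.77ms (2/3)
8. 2589.928ms @ 6 + 431.655ms (1)
9. 3021.583ms @ 7 + 323.741ms (3/4)
10. 3345.324ms @ 31/4 + 107.914ms (1/4)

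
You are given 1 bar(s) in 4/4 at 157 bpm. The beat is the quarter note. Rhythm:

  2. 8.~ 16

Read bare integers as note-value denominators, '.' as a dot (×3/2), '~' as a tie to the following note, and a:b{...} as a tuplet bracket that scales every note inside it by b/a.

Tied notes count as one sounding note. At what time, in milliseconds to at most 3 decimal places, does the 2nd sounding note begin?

note 2 onset = 3b = 1146.497ms

1. 0.0ms @ 0 + 1146.497ms (3)
2. 1146.497ms @ 3 + 382.166ms (1)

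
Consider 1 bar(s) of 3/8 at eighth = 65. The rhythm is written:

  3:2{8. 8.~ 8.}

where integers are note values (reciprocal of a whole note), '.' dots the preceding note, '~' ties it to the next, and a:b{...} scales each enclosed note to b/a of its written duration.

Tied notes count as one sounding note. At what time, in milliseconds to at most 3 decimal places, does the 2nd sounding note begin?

note 2 onset = 1b = 923.077ms

1. 0.0ms @ 0 + 923.077ms (1)
2. 923.077ms @ 1 + 1846.154ms (2)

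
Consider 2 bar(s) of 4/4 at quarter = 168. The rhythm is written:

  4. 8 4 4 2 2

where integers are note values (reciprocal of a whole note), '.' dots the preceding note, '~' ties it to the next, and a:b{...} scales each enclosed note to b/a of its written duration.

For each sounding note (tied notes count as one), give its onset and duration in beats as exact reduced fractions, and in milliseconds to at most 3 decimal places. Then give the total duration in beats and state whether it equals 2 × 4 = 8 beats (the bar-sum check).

1) 0.0ms=0b +535.714ms=3/2b
2) 535.714ms=3/2b +178.571ms=1/2b
3) 714.286ms=2b +357.143ms=1b
4) 1071.429ms=3b +357.143ms=1b
5) 1428.571ms=4b +714.286ms=2b
6) 2142.857ms=6b +714.286ms=2b
Σ=8b of 8 (168bpm 4/4) — PASS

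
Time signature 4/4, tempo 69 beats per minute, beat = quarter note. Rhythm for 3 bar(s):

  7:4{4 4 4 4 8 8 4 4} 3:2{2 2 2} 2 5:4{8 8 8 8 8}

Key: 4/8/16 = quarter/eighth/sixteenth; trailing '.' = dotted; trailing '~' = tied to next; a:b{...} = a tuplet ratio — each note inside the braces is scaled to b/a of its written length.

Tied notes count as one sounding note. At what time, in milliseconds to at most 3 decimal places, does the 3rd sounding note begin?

note 3 onset = 8/7b = 993.789ms

1. 0.0ms @ 0 + 496.894ms (4/7)
2. 496.894ms @ 4/7 + 496.894ms (4/7)
3. 993.789ms @ 8/7 + 496.894ms (4/7)
4. 1490.683ms @ 12/7 + 496.894ms (4/7)
5. 1987.578ms @ 16/7 + 248.447ms (2/7)
6. 2236.025ms @ 18/7 + 248.447ms (2/7)
7. 2484.472ms @ 20/7 + 496.894ms (4/7)
8. 2981.366ms @ 24/7 + 496.894ms (4/7)
9. 3478.261ms @ 4 + 1159.42ms (4/3)
10. 4637.681ms @ 16/3 + 1159.42ms (4/3)
11. 5797.101ms @ 20/3 + 1159.42ms (4/3)
12. 6956.522ms @ 8 + 1739.13ms (2)
13. 8695.652ms @ 10 + 347.826ms (2/5)
14. 9043.478ms @ 52/5 + 347.826ms (2/5)
15. 9391.304ms @ 54/5 + 347.826ms (2/5)
16. 9739.13ms @ 56/5 + 347.826ms (2/5)
17. 10086.957ms @ 58/5 + 347.826ms (2/5)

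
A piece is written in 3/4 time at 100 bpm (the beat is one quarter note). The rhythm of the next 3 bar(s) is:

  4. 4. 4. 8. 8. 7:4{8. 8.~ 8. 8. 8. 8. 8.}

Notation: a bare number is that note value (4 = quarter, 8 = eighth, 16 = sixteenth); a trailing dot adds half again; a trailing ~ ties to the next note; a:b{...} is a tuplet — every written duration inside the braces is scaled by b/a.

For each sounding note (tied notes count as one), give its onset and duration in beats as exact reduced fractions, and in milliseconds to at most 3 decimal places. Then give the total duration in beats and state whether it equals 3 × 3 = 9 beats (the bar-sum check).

1) 0.0ms=0b +900.0ms=3/2b
2) 900.0ms=3/2b +900.0ms=3/2b
3) 1800.0ms=3b +900.0ms=3/2b
4) 2700.0ms=9/2b +450.0ms=3/4b
5) 3150.0ms=21/4b +450.0ms=3/4b
6) 3600.0ms=6b +257.143ms=3/7b
7) 3857.143ms=45/7b +514.286ms=6/7b
8) 4371.429ms=51/7b +257.143ms=3/7b
9) 4628.571ms=54/7b +257.143ms=3/7b
10) 4885.714ms=57/7b +257.143ms=3/7b
11) 5142.857ms=60/7b +257.143ms=3/7b
Σ=9b of 9 (100bpm 3/4) — PASS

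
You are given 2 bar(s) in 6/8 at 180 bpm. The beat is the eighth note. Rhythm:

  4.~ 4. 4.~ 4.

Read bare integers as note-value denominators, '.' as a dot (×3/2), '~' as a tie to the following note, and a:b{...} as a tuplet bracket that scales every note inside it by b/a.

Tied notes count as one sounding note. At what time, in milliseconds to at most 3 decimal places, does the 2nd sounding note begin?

1. 0.0ms @ 0 + 2000.0ms (6)
2. 2000.0ms @ 6 + 2000.0ms (6)

note 2 onset = 6b = 2000.0ms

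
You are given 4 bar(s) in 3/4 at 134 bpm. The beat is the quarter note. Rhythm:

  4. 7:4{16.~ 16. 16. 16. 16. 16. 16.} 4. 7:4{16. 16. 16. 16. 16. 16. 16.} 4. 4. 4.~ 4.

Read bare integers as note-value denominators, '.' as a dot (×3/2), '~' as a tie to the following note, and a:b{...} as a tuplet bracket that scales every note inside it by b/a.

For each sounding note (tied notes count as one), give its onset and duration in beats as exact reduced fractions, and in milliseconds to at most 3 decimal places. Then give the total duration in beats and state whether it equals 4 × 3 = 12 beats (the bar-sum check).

1) 0.0ms=0b +671.642ms=3/2b
2) 671.642ms=3/2b +191.898ms=3/7b
3) 863.539ms=27/14b +95.949ms=3/14b
4) 959.488ms=15/7b +95.949ms=3/14b
5) 1055.437ms=33/14b +95.949ms=3/14b
6) 1151.386ms=18/7b +95.949ms=3/14b
7) 1247.335ms=39/14b +95.949ms=3/14b
8) 1343.284ms=3b +671.642ms=3/2b
9) 2014.925ms=9/2b +95.949ms=3/14b
10) 2110.874ms=33/7b +95.949ms=3/14b
11) 2206.823ms=69/14b +95.949ms=3/14b
12) 2302.772ms=36/7b +95.949ms=3/14b
13) 2398.721ms=75/14b +95.949ms=3/14b
14) 2494.67ms=39/7b +95.949ms=3/14b
15) 2590.618ms=81/14b +95.949ms=3/14b
16) 2686.567ms=6b +671.642ms=3/2b
17) 3358.209ms=15/2b +671.642ms=3/2b
18) 4029.851ms=9b +1343.284ms=3b
Σ=12b of 12 (134bpm 3/4) — PASS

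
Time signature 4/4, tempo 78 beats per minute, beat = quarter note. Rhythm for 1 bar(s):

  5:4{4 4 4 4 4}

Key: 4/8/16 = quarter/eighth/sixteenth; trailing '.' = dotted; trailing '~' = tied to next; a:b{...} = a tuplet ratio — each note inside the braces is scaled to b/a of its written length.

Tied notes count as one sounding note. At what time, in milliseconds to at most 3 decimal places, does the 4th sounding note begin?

note 4 onset = 12/5b = 1846.154ms

1. 0.0ms @ 0 + 615.385ms (4/5)
2. 615.385ms @ 4/5 + 615.385ms (4/5)
3. 1230.769ms @ 8/5 + 615.385ms (4/5)
4. 1846.154ms @ 12/5 + 615.385ms (4/5)
5. 2461.538ms @ 16/5 + 615.385ms (4/5)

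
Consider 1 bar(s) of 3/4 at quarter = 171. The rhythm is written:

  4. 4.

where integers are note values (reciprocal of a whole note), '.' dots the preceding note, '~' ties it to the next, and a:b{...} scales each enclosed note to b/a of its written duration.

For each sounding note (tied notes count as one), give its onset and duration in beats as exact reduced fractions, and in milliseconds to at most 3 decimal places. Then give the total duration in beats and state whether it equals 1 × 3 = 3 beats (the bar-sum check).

1) 0.0ms=0b +526.316ms=3/2b
2) 526.316ms=3/2b +526.316ms=3/2b
Σ=3b of 3 (171bpm 3/4) — PASS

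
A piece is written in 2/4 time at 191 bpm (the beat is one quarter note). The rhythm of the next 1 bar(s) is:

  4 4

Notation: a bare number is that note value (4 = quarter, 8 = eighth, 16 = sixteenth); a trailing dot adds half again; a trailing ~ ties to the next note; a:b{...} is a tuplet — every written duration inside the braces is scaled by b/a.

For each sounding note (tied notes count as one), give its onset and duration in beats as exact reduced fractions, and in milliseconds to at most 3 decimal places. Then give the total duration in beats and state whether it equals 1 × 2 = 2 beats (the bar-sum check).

1) 0.0ms=0b +314.136ms=1b
2) 314.136ms=1b +314.136ms=1b
Σ=2b of 2 (191bpm 2/4) — PASS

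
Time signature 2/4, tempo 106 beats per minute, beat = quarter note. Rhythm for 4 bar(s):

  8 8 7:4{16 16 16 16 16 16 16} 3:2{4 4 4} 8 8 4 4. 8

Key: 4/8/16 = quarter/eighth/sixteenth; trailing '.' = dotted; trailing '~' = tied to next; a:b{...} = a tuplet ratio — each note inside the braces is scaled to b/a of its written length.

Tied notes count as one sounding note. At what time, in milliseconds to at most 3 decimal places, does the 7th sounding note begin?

1. 0.0ms @ 0 + 283.019ms (1/2)
2. 283.019ms @ 1/2 + 283.019ms (1/2)
3. 566.038ms @ 1 + 80.863ms (1/7)
4. 646.9ms @ 8/7 + 80.863ms (1/7)
5. 727.763ms @ 9/7 + 80.863ms (1/7)
6. 808.625ms @ 10/7 + 80.863ms (1/7)
7. 889.488ms @ 11/7 + 80.863ms (1/7)
8. 970.35ms @ 12/7 + 80.863ms (1/7)
9. 1051.213ms @ 13/7 + 80.863ms (1/7)
10. 1132.075ms @ 2 + 377.358ms (2/3)
11. 1509.434ms @ 8/3 + 377.358ms (2/3)
12. 1886.792ms @ 10/3 + 377.358ms (2/3)
13. 2264.151ms @ 4 + 283.019ms (1/2)
14. 2547.17ms @ 9/2 + 283.019ms (1/2)
15. 2830.189ms @ 5 + 566.038ms (1)
16. 3396.226ms @ 6 + 849.057ms (3/2)
17. 4245.283ms @ 15/2 + 283.019ms (1/2)

note 7 onset = 11/7b = 889.488ms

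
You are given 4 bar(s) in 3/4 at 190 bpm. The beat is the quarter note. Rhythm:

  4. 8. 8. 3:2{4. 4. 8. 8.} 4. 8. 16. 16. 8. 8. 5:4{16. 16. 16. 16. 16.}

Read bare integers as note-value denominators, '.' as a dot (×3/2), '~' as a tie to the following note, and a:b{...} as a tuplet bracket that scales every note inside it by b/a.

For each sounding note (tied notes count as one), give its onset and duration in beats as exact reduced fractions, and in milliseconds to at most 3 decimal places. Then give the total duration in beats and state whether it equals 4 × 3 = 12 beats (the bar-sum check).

1) 0.0ms=0b +473.684ms=3/2b
2) 473.684ms=3/2b +236.842ms=3/4b
3) 710.526ms=9/4b +236.842ms=3/4b
4) 947.368ms=3b +315.789ms=1b
5) 1263.158ms=4b +315.789ms=1b
6) 1578.947ms=5b +157.895ms=1/2b
7) 1736.842ms=11/2b +157.895ms=1/2b
8) 1894.737ms=6b +473.684ms=3/2b
9) 2368.421ms=15/2b +236.842ms=3/4b
10) 2605.263ms=33/4b +118.421ms=3/8b
11) 2723.684ms=69/8b +118.421ms=3/8b
12) 2842.105ms=9b +236.842ms=3/4b
13) 3078.947ms=39/4b +236.842ms=3/4b
14) 3315.789ms=21/2b +94.737ms=3/10b
15) 3410.526ms=54/5b +94.737ms=3/10b
16) 3505.263ms=111/10b +94.737ms=3/10b
17) 3600.0ms=57/5b +94.737ms=3/10b
18) 3694.737ms=117/10b +94.737ms=3/10b
Σ=12b of 12 (190bpm 3/4) — PASS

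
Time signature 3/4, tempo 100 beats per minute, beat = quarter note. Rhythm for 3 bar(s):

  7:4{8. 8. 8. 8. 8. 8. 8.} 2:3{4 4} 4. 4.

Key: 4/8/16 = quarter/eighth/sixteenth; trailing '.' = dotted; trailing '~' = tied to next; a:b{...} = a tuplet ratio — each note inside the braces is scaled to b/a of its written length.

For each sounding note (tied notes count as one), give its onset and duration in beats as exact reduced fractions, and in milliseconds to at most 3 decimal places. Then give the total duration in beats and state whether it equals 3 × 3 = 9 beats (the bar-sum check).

1) 0.0ms=0b +257.143ms=3/7b
2) 257.143ms=3/7b +257.143ms=3/7b
3) 514.286ms=6/7b +257.143ms=3/7b
4) 771.429ms=9/7b +257.143ms=3/7b
5) 1028.571ms=12/7b +257.143ms=3/7b
6) 1285.714ms=15/7b +257.143ms=3/7b
7) 1542.857ms=18/7b +257.143ms=3/7b
8) 1800.0ms=3b +900.0ms=3/2b
9) 2700.0ms=9/2b +900.0ms=3/2b
10) 3600.0ms=6b +900.0ms=3/2b
11) 4500.0ms=15/2b +900.0ms=3/2b
Σ=9b of 9 (100bpm 3/4) — PASS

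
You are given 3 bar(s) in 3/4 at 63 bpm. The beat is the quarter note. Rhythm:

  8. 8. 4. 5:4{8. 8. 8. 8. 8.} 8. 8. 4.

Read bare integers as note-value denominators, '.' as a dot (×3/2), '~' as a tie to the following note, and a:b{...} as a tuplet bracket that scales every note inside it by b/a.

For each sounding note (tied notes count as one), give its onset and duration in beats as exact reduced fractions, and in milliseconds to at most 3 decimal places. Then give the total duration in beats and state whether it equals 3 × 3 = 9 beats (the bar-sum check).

1) 0.0ms=0b +714.286ms=3/4b
2) 714.286ms=3/4b +714.286ms=3/4b
3) 1428.571ms=3/2b +1428.571ms=3/2b
4) 2857.143ms=3b +571.429ms=3/5b
5) 3428.571ms=18/5b +571.429ms=3/5b
6) 4000.0ms=21/5b +571.429ms=3/5b
7) 4571.429ms=24/5b +571.429ms=3/5b
8) 5142.857ms=27/5b +571.429ms=3/5b
9) 5714.286ms=6b +714.286ms=3/4b
10) 6428.571ms=27/4b +714.286ms=3/4b
11) 7142.857ms=15/2b +1428.571ms=3/2b
Σ=9b of 9 (63bpm 3/4) — PASS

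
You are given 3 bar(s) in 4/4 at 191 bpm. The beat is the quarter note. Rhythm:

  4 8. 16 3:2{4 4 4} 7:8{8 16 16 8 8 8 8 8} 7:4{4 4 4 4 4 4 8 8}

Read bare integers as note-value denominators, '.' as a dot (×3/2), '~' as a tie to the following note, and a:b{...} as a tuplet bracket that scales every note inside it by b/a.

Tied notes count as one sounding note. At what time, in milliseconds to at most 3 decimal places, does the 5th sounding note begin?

note 5 onset = 8/3b = 837.696ms

1. 0.0ms @ 0 + 314.136ms (1)
2. 314.136ms @ 1 + 235.602ms (3/4)
3. 549.738ms @ 7/4 + 78.534ms (1/4)
4. 628.272ms @ 2 + 209.424ms (2/3)
5. 837.696ms @ 8/3 + 209.424ms (2/3)
6. 1047.12ms @ 10/3 + 209.424ms (2/3)
7. 1256.545ms @ 4 + 179.506ms (4/7)
8. 1436.051ms @ 32/7 + 89.753ms (2/7)
9. 1525.804ms @ 34/7 + 89.753ms (2/7)
10. 1615.557ms @ 36/7 + 179.506ms (4/7)
11. 1795.064ms @ 40/7 + 179.506ms (4/7)
12. 1974.57ms @ 44/7 + 179.506ms (4/7)
13. 2154.076ms @ 48/7 + 179.506ms (4/7)
14. 2333.583ms @ 52/7 + 179.506ms (4/7)
15. 2513.089ms @ 8 + 179.506ms (4/7)
16. 2692.595ms @ 60/7 + 179.506ms (4/7)
17. 2872.102ms @ 64/7 + 179.506ms (4/7)
18. 3051.608ms @ 68/7 + 179.506ms (4/7)
19. 3231.114ms @ 72/7 + 179.506ms (4/7)
20. 3410.621ms @ 76/7 + 179.506ms (4/7)
21. 3590.127ms @ 80/7 + 89.753ms (2/7)
22. 3679.88ms @ 82/7 + 89.753ms (2/7)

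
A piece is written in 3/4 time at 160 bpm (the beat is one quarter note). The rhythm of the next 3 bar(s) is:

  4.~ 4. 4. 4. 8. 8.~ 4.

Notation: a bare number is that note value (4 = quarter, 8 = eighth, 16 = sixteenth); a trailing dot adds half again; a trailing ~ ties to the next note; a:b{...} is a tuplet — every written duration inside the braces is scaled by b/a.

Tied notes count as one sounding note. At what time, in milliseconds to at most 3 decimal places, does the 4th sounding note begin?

note 4 onset = 6b = 2250.0ms

1. 0.0ms @ 0 + 1125.0ms (3)
2. 1125.0ms @ 3 + 562.5ms (3/2)
3. 1687.5ms @ 9/2 + 562.5ms (3/2)
4. 2250.0ms @ 6 + 281.25ms (3/4)
5. 2531.25ms @ 27/4 + 843.75ms (9/4)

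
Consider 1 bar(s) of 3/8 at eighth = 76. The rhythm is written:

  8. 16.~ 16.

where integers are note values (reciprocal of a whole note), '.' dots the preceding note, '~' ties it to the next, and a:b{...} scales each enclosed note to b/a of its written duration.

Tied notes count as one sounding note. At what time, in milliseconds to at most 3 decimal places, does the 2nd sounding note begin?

note 2 onset = 3/2b = 1184.211ms

1. 0.0ms @ 0 + 1184.211ms (3/2)
2. 1184.211ms @ 3/2 + 1184.211ms (3/2)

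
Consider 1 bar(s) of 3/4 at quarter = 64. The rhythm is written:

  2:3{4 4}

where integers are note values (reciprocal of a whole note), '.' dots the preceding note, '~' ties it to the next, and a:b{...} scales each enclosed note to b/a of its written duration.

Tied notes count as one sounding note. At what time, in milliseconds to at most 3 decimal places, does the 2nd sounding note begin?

1. 0.0ms @ 0 + 1406.25ms (3/2)
2. 1406.25ms @ 3/2 + 1406.25ms (3/2)

note 2 onset = 3/2b = 1406.25ms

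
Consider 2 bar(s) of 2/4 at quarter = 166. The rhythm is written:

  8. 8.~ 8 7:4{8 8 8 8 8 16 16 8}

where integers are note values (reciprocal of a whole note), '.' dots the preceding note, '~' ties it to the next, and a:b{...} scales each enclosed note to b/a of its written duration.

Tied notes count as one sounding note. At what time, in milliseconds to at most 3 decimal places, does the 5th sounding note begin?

1. 0.0ms @ 0 + 271.084ms (3/4)
2. 271.084ms @ 3/4 + 451.807ms (5/4)
3. 722.892ms @ 2 + 103.27ms (2/7)
4. 826.162ms @ 16/7 + 103.27ms (2/7)
5. 929.432ms @ 18/7 + 103.27ms (2/7)
6. 1032.702ms @ 20/7 + 103.27ms (2/7)
7. 1135.972ms @ 22/7 + 103.27ms (2/7)
8. 1239.243ms @ 24/7 + 51.635ms (1/7)
9. 1290.878ms @ 25/7 + 51.635ms (1/7)
10. 1342.513ms @ 26/7 + 103.27ms (2/7)

note 5 onset = 18/7b = 929.432ms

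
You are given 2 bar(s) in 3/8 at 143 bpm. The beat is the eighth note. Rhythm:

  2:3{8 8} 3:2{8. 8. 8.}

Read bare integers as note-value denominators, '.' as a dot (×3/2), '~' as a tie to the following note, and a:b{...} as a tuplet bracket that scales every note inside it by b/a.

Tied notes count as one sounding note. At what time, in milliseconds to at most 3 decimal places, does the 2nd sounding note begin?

note 2 onset = 3/2b = 629.371ms

1. 0.0ms @ 0 + 629.371ms (3/2)
2. 629.371ms @ 3/2 + 629.371ms (3/2)
3. 1258.741ms @ 3 + 419.58ms (1)
4. 1678.322ms @ 4 + 419.58ms (1)
5. 2097.902ms @ 5 + 419.58ms (1)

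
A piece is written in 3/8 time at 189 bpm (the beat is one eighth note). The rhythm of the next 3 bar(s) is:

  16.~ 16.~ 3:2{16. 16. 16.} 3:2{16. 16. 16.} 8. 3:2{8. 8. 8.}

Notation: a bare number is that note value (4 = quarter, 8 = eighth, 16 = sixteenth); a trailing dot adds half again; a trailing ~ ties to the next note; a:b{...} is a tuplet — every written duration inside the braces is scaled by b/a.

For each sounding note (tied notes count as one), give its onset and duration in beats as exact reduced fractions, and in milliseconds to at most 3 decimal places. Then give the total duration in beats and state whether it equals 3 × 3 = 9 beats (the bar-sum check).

1) 0.0ms=0b +634.921ms=2b
2) 634.921ms=2b +158.73ms=1/2b
3) 793.651ms=5/2b +158.73ms=1/2b
4) 952.381ms=3b +158.73ms=1/2b
5) 1111.111ms=7/2b +158.73ms=1/2b
6) 1269.841ms=4b +158.73ms=1/2b
7) 1428.571ms=9/2b +476.19ms=3/2b
8) 1904.762ms=6b +317.46ms=1b
9) 2222.222ms=7b +317.46ms=1b
10) 2539.683ms=8b +317.46ms=1b
Σ=9b of 9 (189bpm 3/8) — PASS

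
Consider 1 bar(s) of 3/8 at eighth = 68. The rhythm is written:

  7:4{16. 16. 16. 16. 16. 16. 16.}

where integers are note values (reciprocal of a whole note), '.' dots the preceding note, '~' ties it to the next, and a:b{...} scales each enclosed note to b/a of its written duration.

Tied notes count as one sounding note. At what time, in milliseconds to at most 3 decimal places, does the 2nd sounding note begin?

1. 0.0ms @ 0 + 378.151ms (3/7)
2. 378.151ms @ 3/7 + 378.151ms (3/7)
3. 756.303ms @ 6/7 + 378.151ms (3/7)
4. 1134.454ms @ 9/7 + 378.151ms (3/7)
5. 1512.605ms @ 12/7 + 378.151ms (3/7)
6. 1890.756ms @ 15/7 + 378.151ms (3/7)
7. 2268.908ms @ 18/7 + 378.151ms (3/7)

note 2 onset = 3/7b = 378.151ms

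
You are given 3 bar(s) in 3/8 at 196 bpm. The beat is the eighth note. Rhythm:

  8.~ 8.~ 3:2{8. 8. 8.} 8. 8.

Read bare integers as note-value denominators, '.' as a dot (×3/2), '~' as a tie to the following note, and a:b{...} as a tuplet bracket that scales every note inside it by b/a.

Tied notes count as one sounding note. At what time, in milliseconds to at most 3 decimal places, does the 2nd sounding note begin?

note 2 onset = 4b = 1224.49ms

1. 0.0ms @ 0 + 1224.49ms (4)
2. 1224.49ms @ 4 + 306.122ms (1)
3. 1530.612ms @ 5 + 306.122ms (1)
4. 1836.735ms @ 6 + 459.184ms (3/2)
5. 2295.918ms @ 15/2 + 459.184ms (3/2)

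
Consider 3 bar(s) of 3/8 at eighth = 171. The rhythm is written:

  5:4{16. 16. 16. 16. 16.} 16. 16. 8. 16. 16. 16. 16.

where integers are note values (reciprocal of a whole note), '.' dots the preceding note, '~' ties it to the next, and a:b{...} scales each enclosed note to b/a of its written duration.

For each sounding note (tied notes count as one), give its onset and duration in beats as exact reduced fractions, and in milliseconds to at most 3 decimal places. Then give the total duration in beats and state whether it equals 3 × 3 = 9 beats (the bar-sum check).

1) 0.0ms=0b +210.526ms=3/5b
2) 210.526ms=3/5b +210.526ms=3/5b
3) 421.053ms=6/5b +210.526ms=3/5b
4) 631.579ms=9/5b +210.526ms=3/5b
5) 842.105ms=12/5b +210.526ms=3/5b
6) 1052.632ms=3b +263.158ms=3/4b
7) 1315.789ms=15/4b +263.158ms=3/4b
8) 1578.947ms=9/2b +526.316ms=3/2b
9) 2105.263ms=6b +263.158ms=3/4b
10) 2368.421ms=27/4b +263.158ms=3/4b
11) 2631.579ms=15/2b +263.158ms=3/4b
12) 2894.737ms=33/4b +263.158ms=3/4b
Σ=9b of 9 (171bpm 3/8) — PASS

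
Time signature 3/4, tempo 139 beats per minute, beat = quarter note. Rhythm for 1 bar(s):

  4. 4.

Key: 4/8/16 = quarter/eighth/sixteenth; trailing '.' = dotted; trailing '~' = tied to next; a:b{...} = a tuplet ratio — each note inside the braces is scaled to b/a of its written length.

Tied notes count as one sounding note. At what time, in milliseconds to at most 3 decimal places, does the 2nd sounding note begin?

note 2 onset = 3/2b = 647.482ms

1. 0.0ms @ 0 + 647.482ms (3/2)
2. 647.482ms @ 3/2 + 647.482ms (3/2)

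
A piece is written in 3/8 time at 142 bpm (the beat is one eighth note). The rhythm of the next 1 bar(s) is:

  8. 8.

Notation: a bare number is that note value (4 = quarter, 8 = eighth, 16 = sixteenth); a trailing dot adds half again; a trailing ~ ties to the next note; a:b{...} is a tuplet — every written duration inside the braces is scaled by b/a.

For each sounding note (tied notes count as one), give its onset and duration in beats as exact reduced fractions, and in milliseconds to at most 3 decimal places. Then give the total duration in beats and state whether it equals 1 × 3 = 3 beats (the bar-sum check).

1) 0.0ms=0b +633.803ms=3/2b
2) 633.803ms=3/2b +633.803ms=3/2b
Σ=3b of 3 (142bpm 3/8) — PASS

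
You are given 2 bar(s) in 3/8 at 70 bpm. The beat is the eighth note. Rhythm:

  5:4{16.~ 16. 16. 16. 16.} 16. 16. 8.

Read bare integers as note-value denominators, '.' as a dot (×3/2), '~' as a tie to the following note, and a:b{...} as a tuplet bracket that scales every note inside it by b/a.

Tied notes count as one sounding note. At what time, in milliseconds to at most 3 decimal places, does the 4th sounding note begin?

note 4 onset = 12/5b = 2057.143ms

1. 0.0ms @ 0 + 1028.571ms (6/5)
2. 1028.571ms @ 6/5 + 514.286ms (3/5)
3. 1542.857ms @ 9/5 + 514.286ms (3/5)
4. 2057.143ms @ 12/5 + 514.286ms (3/5)
5. 2571.429ms @ 3 + 642.857ms (3/4)
6. 3214.286ms @ 15/4 + 642.857ms (3/4)
7. 3857.143ms @ 9/2 + 1285.714ms (3/2)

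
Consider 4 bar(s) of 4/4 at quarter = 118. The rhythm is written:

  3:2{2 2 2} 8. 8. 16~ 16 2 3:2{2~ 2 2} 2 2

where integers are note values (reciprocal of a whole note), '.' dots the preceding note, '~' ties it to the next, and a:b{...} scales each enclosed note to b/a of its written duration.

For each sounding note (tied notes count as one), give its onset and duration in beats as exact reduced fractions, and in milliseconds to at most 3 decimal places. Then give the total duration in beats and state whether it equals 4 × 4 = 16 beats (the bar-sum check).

1) 0.0ms=0b +677.966ms=4/3b
2) 677.966ms=4/3b +677.966ms=4/3b
3) 1355.932ms=8/3b +677.966ms=4/3b
4) 2033.898ms=4b +381.356ms=3/4b
5) 2415.254ms=19/4b +381.356ms=3/4b
6) 2796.61ms=11/2b +254.237ms=1/2b
7) 3050.847ms=6b +1016.949ms=2b
8) 4067.797ms=8b +1355.932ms=8/3b
9) 5423.729ms=32/3b +677.966ms=4/3b
10) 6101.695ms=12b +1016.949ms=2b
11) 7118.644ms=14b +1016.949ms=2b
Σ=16b of 16 (118bpm 4/4) — PASS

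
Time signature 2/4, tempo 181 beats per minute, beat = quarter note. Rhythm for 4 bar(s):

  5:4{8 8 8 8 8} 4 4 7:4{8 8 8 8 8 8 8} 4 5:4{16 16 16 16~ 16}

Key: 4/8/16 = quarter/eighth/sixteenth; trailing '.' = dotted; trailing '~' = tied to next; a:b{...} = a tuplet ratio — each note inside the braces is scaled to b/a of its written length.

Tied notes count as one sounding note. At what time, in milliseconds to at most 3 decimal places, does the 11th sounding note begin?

note 11 onset = 34/7b = 1610.103ms

1. 0.0ms @ 0 + 132.597ms (2/5)
2. 132.597ms @ 2/5 + 132.597ms (2/5)
3. 265.193ms @ 4/5 + 132.597ms (2/5)
4. 397.79ms @ 6/5 + 132.597ms (2/5)
5. 530.387ms @ 8/5 + 132.597ms (2/5)
6. 662.983ms @ 2 + 331.492ms (1)
7. 994.475ms @ 3 + 331.492ms (1)
8. 1325.967ms @ 4 + 94.712ms (2/7)
9. 1420.679ms @ 30/7 + 94.712ms (2/7)
10. 1515.391ms @ 32/7 + 94.712ms (2/7)
11. 1610.103ms @ 34/7 + 94.712ms (2/7)
12. 1704.815ms @ 36/7 + 94.712ms (2/7)
13. 1799.526ms @ 38/7 + 94.712ms (2/7)
14. 1894.238ms @ 40/7 + 94.712ms (2/7)
15. 1988.95ms @ 6 + 331.492ms (1)
16. 2320.442ms @ 7 + 66.298ms (1/5)
17. 2386.74ms @ 36/5 + 66.298ms (1/5)
18. 2453.039ms @ 37/5 + 66.298ms (1/5)
19. 2519.337ms @ 38/5 + 132.597ms (2/5)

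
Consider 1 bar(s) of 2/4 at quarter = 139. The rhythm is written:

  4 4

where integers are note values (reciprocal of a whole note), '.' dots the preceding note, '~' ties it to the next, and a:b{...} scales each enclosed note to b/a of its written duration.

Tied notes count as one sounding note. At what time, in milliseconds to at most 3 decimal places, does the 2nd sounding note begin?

note 2 onset = 1b = 431.655ms

1. 0.0ms @ 0 + 431.655ms (1)
2. 431.655ms @ 1 + 431.655ms (1)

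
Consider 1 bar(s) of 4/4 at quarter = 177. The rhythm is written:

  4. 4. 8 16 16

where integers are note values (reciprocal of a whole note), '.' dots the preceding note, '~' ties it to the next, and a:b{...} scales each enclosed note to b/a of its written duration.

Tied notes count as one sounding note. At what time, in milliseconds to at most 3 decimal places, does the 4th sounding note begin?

1. 0.0ms @ 0 + 508.475ms (3/2)
2. 508.475ms @ 3/2 + 508.475ms (3/2)
3. 1016.949ms @ 3 + 169.492ms (1/2)
4. 1186.441ms @ 7/2 + 84.746ms (1/4)
5. 1271.186ms @ 15/4 + 84.746ms (1/4)

note 4 onset = 7/2b = 1186.441ms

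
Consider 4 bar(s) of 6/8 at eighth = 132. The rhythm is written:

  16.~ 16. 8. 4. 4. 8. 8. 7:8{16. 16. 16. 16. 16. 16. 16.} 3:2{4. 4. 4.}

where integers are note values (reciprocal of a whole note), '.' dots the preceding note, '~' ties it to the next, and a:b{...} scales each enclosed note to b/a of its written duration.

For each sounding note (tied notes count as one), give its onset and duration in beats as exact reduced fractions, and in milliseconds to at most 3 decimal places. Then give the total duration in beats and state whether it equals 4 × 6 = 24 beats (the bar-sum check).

1) 0.0ms=0b +681.818ms=3/2b
2) 681.818ms=3/2b +681.818ms=3/2b
3) 1363.636ms=3b +1363.636ms=3b
4) 2727.273ms=6b +1363.636ms=3b
5) 4090.909ms=9b +681.818ms=3/2b
6) 4772.727ms=21/2b +681.818ms=3/2b
7) 5454.545ms=12b +389.61ms=6/7b
8) 5844.156ms=90/7b +389.61ms=6/7b
9) 6233.766ms=96/7b +389.61ms=6/7b
10) 6623.377ms=102/7b +389.61ms=6/7b
11) 7012.987ms=108/7b +389.61ms=6/7b
12) 7402.597ms=114/7b +389.61ms=6/7b
13) 7792.208ms=120/7b +389.61ms=6/7b
14) 8181.818ms=18b +909.091ms=2b
15) 9090.909ms=20b +909.091ms=2b
16) 10000.0ms=22b +909.091ms=2b
Σ=24b of 24 (132bpm 6/8) — PASS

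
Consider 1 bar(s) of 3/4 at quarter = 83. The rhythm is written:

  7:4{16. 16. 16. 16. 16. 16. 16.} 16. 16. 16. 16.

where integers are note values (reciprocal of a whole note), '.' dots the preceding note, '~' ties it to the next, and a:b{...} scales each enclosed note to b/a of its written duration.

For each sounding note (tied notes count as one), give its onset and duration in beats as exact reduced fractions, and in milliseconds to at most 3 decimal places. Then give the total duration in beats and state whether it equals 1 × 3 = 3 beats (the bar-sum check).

1) 0.0ms=0b +154.905ms=3/14b
2) 154.905ms=3/14b +154.905ms=3/14b
3) 309.811ms=3/7b +154.905ms=3/14b
4) 464.716ms=9/14b +154.905ms=3/14b
5) 619.621ms=6/7b +154.905ms=3/14b
6) 774.527ms=15/14b +154.905ms=3/14b
7) 929.432ms=9/7b +154.905ms=3/14b
8) 1084.337ms=3/2b +271.084ms=3/8b
9) 1355.422ms=15/8b +271.084ms=3/8b
10) 1626.506ms=9/4b +271.084ms=3/8b
11) 1897.59ms=21/8b +271.084ms=3/8b
Σ=3b of 3 (83bpm 3/4) — PASS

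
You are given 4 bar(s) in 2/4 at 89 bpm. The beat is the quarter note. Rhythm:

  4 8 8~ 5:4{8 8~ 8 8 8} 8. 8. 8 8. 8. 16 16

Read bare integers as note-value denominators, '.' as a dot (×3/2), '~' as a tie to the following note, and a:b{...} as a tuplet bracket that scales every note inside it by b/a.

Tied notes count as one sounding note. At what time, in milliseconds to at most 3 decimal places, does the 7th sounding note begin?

1. 0.0ms @ 0 + 674.157ms (1)
2. 674.157ms @ 1 + 337.079ms (1/2)
3. 1011.236ms @ 3/2 + 606.742ms (9/10)
4. 1617.978ms @ 12/5 + 539.326ms (4/5)
5. 2157.303ms @ 16/5 + 269.663ms (2/5)
6. 2426.966ms @ 18/5 + 269.663ms (2/5)
7. 2696.629ms @ 4 + 505.618ms (3/4)
8. 3202.247ms @ 19/4 + 505.618ms (3/4)
9. 3707.865ms @ 11/2 + 337.079ms (1/2)
10. 4044.944ms @ 6 + 505.618ms (3/4)
11. 4550.562ms @ 27/4 + 505.618ms (3/4)
12. 5056.18ms @ 15/2 + 168.539ms (1/4)
13. 5224.719ms @ 31/4 + 168.539ms (1/4)

note 7 onset = 4b = 2696.629ms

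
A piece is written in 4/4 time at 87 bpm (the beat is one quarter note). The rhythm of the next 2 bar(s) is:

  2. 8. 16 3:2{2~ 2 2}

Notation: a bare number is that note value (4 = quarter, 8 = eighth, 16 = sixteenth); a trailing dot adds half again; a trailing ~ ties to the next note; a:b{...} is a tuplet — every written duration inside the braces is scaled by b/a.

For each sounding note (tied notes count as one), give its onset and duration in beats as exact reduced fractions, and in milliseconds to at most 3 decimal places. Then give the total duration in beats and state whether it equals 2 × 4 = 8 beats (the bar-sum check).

1) 0.0ms=0b +2068.966ms=3b
2) 2068.966ms=3b +517.241ms=3/4b
3) 2586.207ms=15/4b +172.414ms=1/4b
4) 2758.621ms=4b +1839.08ms=8/3b
5) 4597.701ms=20/3b +919.54ms=4/3b
Σ=8b of 8 (87bpm 4/4) — PASS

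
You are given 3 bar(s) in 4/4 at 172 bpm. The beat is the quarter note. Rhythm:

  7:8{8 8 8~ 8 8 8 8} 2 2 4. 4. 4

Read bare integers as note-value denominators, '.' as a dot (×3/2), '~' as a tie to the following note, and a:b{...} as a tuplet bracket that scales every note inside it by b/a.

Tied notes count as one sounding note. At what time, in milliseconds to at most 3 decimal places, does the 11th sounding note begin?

1. 0.0ms @ 0 + 199.336ms (4/7)
2. 199.336ms @ 4/7 + 199.336ms (4/7)
3. 398.671ms @ 8/7 + 398.671ms (8/7)
4. 797.342ms @ 16/7 + 199.336ms (4/7)
5. 996.678ms @ 20/7 + 199.336ms (4/7)
6. 1196.013ms @ 24/7 + 199.336ms (4/7)
7. 1395.349ms @ 4 + 697.674ms (2)
8. 2093.023ms @ 6 + 697.674ms (2)
9. 2790.698ms @ 8 + 523.256ms (3/2)
10. 3313.953ms @ 19/2 + 523.256ms (3/2)
11. 3837.209ms @ 11 + 348.837ms (1)

note 11 onset = 11b = 3837.209ms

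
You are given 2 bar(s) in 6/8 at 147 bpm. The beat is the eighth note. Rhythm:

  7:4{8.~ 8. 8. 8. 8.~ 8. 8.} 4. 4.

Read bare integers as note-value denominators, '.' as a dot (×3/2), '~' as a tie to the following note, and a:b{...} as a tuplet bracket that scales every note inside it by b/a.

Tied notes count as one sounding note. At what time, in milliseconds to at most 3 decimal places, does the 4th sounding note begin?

note 4 onset = 24/7b = 1399.417ms

1. 0.0ms @ 0 + 699.708ms (12/7)
2. 699.708ms @ 12/7 + 349.854ms (6/7)
3. 1049.563ms @ 18/7 + 349.854ms (6/7)
4. 1399.417ms @ 24/7 + 699.708ms (12/7)
5. 2099.125ms @ 36/7 + 349.854ms (6/7)
6. 2448.98ms @ 6 + 1224.49ms (3)
7. 3673.469ms @ 9 + 1224.49ms (3)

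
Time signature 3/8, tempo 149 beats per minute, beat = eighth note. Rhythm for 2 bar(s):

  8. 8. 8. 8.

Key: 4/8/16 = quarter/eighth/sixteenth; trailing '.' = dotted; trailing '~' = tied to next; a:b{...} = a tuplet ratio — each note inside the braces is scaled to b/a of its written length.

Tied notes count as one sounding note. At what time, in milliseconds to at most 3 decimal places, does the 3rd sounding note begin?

1. 0.0ms @ 0 + 604.027ms (3/2)
2. 604.027ms @ 3/2 + 604.027ms (3/2)
3. 1208.054ms @ 3 + 604.027ms (3/2)
4. 1812.081ms @ 9/2 + 604.027ms (3/2)

note 3 onset = 3b = 1208.054ms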